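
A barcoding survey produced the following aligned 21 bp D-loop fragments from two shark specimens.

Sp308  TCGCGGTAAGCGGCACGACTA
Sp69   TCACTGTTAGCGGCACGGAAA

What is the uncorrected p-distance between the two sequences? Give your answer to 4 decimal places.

Differing sites — 3:G/A; 5:G/T; 8:A/T; 18:A/G; 19:C/A; 20:T/A.
There are 6 differences over 21 sites, so p = 6/21 = 0.2857.

0.2857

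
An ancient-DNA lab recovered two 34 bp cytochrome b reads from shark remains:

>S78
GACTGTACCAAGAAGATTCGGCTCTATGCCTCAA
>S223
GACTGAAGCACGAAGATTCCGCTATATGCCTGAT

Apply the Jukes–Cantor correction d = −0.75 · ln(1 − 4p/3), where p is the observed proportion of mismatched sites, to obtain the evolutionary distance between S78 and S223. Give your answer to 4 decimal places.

The sequences differ at positions 6 (T/A), 8 (C/G), 11 (A/C), 20 (G/C), 24 (C/A), 32 (C/G), 34 (A/T).
p = 7/34 = 0.205882.
d = −0.75 · ln(1 − (4/3)·0.205882) = −0.75 · ln(0.725491) = −0.75 · (-0.320907) = 0.2407.

0.2407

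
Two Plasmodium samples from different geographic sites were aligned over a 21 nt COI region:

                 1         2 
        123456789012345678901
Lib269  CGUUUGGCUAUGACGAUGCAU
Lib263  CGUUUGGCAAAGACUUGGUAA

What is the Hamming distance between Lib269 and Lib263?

7

Mismatches occur at site 9 (U/A), site 11 (U/A), site 15 (G/U), site 16 (A/U), site 17 (U/G), site 19 (C/U), site 21 (U/A).
That gives 7 mismatches out of 21 aligned sites, so the Hamming distance is 7.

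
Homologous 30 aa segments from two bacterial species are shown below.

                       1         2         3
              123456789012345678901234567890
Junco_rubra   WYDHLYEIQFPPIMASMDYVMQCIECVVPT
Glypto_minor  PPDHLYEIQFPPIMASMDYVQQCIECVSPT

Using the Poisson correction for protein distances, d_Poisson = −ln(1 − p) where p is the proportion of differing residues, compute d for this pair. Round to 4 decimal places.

0.1431

Mismatches occur at site 1 (W↔P), site 2 (Y↔P), site 21 (M↔Q), site 28 (V↔S).
p = 4/30 = 0.133333.
d = −ln(1 − 0.133333) = −ln(0.866667) = 0.1431.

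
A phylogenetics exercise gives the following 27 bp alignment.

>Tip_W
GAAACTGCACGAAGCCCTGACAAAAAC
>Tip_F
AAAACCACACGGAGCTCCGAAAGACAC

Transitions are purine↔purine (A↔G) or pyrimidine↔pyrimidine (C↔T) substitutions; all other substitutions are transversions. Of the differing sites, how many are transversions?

The sequences differ at positions 1 (G/A, transition), 6 (T/C, transition), 7 (G/A, transition), 12 (A/G, transition), 16 (C/T, transition), 18 (T/C, transition), 21 (C/A, transversion), 23 (A/G, transition), 25 (A/C, transversion).
Of the 9 differences, 7 transitions and 2 transversions, so the answer is 2.

2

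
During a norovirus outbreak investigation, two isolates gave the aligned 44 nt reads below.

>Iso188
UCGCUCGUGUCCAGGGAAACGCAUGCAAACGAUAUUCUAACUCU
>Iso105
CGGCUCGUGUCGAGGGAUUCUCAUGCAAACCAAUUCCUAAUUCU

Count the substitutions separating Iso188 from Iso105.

11

Mismatches occur at site 1 (U/C), site 2 (C/G), site 12 (C/G), site 18 (A/U), site 19 (A/U), site 21 (G/U), site 31 (G/C), site 33 (U/A), site 34 (A/U), site 36 (U/C), site 41 (C/U).
That gives 11 mismatches out of 44 aligned sites, so the Hamming distance is 11.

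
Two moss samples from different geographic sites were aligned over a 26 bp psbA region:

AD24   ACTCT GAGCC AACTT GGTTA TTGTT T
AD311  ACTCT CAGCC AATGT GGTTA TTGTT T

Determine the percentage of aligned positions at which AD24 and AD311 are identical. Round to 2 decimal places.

88.46%

The sequences differ at positions 6 (G/C), 13 (C/T), 14 (T/G).
23 of the 26 sites match, so the percent identity is 23/26 × 100 = 88.46%.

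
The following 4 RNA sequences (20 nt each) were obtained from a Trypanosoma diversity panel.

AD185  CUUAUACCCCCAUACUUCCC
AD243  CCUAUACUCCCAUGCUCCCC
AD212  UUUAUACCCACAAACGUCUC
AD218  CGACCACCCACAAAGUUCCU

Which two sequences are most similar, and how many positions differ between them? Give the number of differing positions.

4

Pairwise Hamming distances:
  AD185 vs AD243: 4
  AD185 vs AD212: 5
  AD185 vs AD218: 8
  AD243 vs AD212: 9
  AD243 vs AD218: 11
  AD212 vs AD218: 9
The smallest is 4, between AD185 and AD243.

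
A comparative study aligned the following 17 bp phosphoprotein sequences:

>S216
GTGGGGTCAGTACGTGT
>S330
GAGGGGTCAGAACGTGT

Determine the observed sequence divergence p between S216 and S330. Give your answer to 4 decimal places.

0.1176

The sequences differ at positions 2 (T/A), 11 (T/A).
There are 2 differences over 17 sites, so p = 2/17 = 0.1176.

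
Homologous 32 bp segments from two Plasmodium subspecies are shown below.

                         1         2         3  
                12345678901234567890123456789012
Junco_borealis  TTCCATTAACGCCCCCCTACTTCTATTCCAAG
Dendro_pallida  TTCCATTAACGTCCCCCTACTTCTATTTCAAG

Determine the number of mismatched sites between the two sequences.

The sequences differ at positions 12 (C/T), 28 (C/T).
That gives 2 mismatches out of 32 aligned sites, so the Hamming distance is 2.

2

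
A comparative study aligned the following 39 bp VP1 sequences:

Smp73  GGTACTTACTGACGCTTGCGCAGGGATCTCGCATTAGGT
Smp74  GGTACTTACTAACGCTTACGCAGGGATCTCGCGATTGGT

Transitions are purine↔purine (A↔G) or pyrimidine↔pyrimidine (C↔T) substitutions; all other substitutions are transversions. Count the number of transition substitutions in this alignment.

Mismatches occur at site 11 (G→A, transition), site 18 (G→A, transition), site 33 (A→G, transition), site 34 (T→A, transversion), site 36 (A→T, transversion).
Of the 5 differences, 3 transitions and 2 transversions, so the answer is 3.

3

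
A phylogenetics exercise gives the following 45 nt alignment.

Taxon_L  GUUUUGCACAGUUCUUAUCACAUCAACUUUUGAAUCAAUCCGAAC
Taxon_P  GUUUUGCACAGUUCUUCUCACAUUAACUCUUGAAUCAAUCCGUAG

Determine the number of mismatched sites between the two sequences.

Differing sites — 17:A/C; 24:C/U; 29:U/C; 43:A/U; 45:C/G.
That gives 5 mismatches out of 45 aligned sites, so the Hamming distance is 5.

5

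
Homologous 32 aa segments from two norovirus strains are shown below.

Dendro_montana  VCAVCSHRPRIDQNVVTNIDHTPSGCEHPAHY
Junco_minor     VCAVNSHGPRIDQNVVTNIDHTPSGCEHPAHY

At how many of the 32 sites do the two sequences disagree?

2

The sequences differ at positions 5 (C/N), 8 (R/G).
That gives 2 mismatches out of 32 aligned sites, so the Hamming distance is 2.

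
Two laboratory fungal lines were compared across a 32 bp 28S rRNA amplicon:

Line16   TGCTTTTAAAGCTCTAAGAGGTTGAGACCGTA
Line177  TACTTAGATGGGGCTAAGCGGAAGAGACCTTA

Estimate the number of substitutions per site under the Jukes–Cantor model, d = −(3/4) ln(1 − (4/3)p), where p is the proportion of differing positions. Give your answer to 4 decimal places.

0.4598

Differing sites — 2:G/A; 6:T/A; 7:T/G; 9:A/T; 10:A/G; 12:C/G; 13:T/G; 19:A/C; 22:T/A; 23:T/A; 30:G/T.
p = 11/32 = 0.343750.
d = −0.75 · ln(1 − (4/3)·0.343750) = −0.75 · ln(0.541667) = −0.75 · (-0.613104) = 0.4598.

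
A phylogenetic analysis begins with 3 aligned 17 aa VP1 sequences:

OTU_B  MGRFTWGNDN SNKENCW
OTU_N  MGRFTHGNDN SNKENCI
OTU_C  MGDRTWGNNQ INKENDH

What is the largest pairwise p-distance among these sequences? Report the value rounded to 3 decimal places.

Pairwise Hamming distances:
  OTU_B vs OTU_N: 2
  OTU_B vs OTU_C: 7
  OTU_N vs OTU_C: 8
The largest is 8 mismatches, between OTU_N and OTU_C; p = 8/17 = 0.471.

0.471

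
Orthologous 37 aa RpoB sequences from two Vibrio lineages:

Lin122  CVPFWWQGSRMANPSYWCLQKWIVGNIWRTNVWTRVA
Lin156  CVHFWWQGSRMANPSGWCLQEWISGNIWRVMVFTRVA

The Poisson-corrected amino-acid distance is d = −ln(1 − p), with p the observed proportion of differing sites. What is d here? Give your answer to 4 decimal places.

The sequences differ at positions 3 (P/H), 16 (Y/G), 21 (K/E), 24 (V/S), 30 (T/V), 31 (N/M), 33 (W/F).
p = 7/37 = 0.189189.
d = −ln(1 − 0.189189) = −ln(0.810811) = 0.2097.

0.2097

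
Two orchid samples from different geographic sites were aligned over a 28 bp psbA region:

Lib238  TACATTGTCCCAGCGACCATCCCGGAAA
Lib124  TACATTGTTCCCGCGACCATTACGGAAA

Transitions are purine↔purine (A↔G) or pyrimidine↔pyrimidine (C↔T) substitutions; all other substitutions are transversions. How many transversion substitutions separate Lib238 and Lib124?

2

Differing sites — 9:C/T (Ti); 12:A/C (Tv); 21:C/T (Ti); 22:C/A (Tv).
Of the 4 differences, 2 transitions and 2 transversions, so the answer is 2.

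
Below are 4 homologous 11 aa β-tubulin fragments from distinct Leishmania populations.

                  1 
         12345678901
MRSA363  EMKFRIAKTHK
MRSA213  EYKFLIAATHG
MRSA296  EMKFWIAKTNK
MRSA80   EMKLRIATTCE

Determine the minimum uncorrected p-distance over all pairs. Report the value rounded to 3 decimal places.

0.182

Pairwise Hamming distances:
  MRSA363 vs MRSA213: 4
  MRSA363 vs MRSA296: 2
  MRSA363 vs MRSA80: 4
  MRSA213 vs MRSA296: 5
  MRSA213 vs MRSA80: 6
  MRSA296 vs MRSA80: 5
The smallest is 2 mismatches, between MRSA363 and MRSA296; p = 2/11 = 0.182.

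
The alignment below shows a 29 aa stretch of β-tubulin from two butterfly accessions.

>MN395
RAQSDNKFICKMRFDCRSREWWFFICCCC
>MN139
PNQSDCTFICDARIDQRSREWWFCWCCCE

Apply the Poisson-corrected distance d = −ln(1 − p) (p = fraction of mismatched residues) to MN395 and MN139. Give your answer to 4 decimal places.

0.4769

The sequences differ at positions 1 (R/P), 2 (A/N), 6 (N/C), 7 (K/T), 11 (K/D), 12 (M/A), 14 (F/I), 16 (C/Q), 24 (F/C), 25 (I/W), 29 (C/E).
p = 11/29 = 0.379310.
d = −ln(1 − 0.379310) = −ln(0.620690) = 0.4769.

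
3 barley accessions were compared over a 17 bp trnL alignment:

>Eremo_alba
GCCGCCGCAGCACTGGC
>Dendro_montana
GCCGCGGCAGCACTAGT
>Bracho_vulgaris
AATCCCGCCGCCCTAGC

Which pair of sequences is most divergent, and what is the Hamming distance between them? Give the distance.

Pairwise Hamming distances:
  Eremo_alba vs Dendro_montana: 3
  Eremo_alba vs Bracho_vulgaris: 7
  Dendro_montana vs Bracho_vulgaris: 8
The largest is 8, between Dendro_montana and Bracho_vulgaris.

8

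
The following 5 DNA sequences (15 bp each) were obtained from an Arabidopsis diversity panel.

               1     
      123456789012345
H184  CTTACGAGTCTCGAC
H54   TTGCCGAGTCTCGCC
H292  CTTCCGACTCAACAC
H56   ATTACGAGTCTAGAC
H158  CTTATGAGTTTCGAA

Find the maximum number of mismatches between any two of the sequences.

8

Pairwise Hamming distances:
  H184 vs H54: 4
  H184 vs H292: 5
  H184 vs H56: 2
  H184 vs H158: 3
  H54 vs H292: 7
  H54 vs H56: 5
  H54 vs H158: 7
  H292 vs H56: 5
  H292 vs H158: 8
  H56 vs H158: 5
The largest is 8, between H292 and H158.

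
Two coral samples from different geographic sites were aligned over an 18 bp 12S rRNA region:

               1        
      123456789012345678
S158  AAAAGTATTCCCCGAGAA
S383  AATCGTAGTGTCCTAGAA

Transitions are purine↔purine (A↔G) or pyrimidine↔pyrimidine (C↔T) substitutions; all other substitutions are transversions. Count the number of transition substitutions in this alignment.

1

Differing sites — 3:A/T (Tv); 4:A/C (Tv); 8:T/G (Tv); 10:C/G (Tv); 11:C/T (Ti); 14:G/T (Tv).
Of the 6 differences, 1 transition and 5 transversions, so the answer is 1.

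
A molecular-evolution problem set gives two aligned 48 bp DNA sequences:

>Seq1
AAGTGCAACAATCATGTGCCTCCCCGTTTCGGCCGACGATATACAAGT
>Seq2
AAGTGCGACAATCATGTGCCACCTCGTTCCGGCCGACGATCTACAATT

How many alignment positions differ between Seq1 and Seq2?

6

The sequences differ at positions 7 (A/G), 21 (T/A), 24 (C/T), 29 (T/C), 41 (A/C), 47 (G/T).
That gives 6 mismatches out of 48 aligned sites, so the Hamming distance is 6.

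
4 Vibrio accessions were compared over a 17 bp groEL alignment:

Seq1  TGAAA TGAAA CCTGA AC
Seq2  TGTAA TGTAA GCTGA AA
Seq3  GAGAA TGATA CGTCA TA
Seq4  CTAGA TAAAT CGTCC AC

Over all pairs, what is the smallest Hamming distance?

Pairwise Hamming distances:
  Seq1 vs Seq2: 4
  Seq1 vs Seq3: 8
  Seq1 vs Seq4: 8
  Seq2 vs Seq3: 9
  Seq2 vs Seq4: 12
  Seq3 vs Seq4: 10
The smallest is 4, between Seq1 and Seq2.

4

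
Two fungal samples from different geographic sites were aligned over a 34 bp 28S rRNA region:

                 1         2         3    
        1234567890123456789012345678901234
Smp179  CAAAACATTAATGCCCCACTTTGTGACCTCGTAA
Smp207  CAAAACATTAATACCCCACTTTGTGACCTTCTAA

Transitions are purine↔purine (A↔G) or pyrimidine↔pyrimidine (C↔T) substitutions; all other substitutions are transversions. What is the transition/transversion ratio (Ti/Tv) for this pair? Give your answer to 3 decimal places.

2.000

The sequences differ at positions 13 (G/A, transition), 30 (C/T, transition), 31 (G/C, transversion).
Of the 3 differences, 2 transitions and 1 transversion, so Ti/Tv = 2/1 = 2.000.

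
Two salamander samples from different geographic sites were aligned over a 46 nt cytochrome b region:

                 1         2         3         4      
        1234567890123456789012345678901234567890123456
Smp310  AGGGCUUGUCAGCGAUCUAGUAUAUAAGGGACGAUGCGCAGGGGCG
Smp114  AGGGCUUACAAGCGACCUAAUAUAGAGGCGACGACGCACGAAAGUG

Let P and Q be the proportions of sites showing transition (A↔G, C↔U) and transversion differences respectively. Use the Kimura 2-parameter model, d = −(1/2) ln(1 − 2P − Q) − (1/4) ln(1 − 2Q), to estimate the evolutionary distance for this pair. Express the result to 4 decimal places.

Differing sites — 8:G/A (Ti); 9:U/C (Ti); 10:C/A (Tv); 16:U/C (Ti); 20:G/A (Ti); 25:U/G (Tv); 27:A/G (Ti); 29:G/C (Tv); 35:U/C (Ti); 38:G/A (Ti); 40:A/G (Ti); 41:G/A (Ti); 42:G/A (Ti); 43:G/A (Ti); 45:C/U (Ti).
Of the 15 differences, 12 transitions and 3 transversions over 46 sites: P = 12/46 = 0.260870, Q = 3/46 = 0.065217.
d = −0.5·ln(0.413043) − 0.25·ln(0.869566) = −0.5·(-0.884204) − 0.25·(-0.139761) = 0.4770.

0.4770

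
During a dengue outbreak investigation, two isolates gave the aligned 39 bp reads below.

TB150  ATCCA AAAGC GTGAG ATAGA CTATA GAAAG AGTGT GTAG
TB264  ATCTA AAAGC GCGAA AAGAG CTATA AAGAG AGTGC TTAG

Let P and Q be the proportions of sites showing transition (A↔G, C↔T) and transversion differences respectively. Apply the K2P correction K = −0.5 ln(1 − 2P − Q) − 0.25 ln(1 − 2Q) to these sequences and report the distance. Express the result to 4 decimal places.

Differing sites — 4:C/T (Ti); 12:T/C (Ti); 15:G/A (Ti); 17:T/A (Tv); 18:A/G (Ti); 19:G/A (Ti); 20:A/G (Ti); 26:G/A (Ti); 28:A/G (Ti); 35:T/C (Ti); 36:G/T (Tv).
Of the 11 differences, 9 transitions and 2 transversions over 39 sites: P = 9/39 = 0.230769, Q = 2/39 = 0.051282.
d = −0.5·ln(0.487180) − 0.25·ln(0.897436) = −0.5·(-0.719122) − 0.25·(-0.108213) = 0.3866.

0.3866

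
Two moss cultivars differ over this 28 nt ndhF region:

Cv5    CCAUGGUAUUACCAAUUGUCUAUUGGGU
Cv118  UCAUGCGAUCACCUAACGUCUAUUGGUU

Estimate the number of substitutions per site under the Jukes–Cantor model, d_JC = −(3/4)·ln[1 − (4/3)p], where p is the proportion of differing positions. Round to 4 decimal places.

0.3597

Mismatches occur at site 1 (C/U), site 6 (G/C), site 7 (U/G), site 10 (U/C), site 14 (A/U), site 16 (U/A), site 17 (U/C), site 27 (G/U).
p = 8/28 = 0.285714.
d = −0.75 · ln(1 − (4/3)·0.285714) = −0.75 · ln(0.619048) = −0.75 · (-0.479572) = 0.3597.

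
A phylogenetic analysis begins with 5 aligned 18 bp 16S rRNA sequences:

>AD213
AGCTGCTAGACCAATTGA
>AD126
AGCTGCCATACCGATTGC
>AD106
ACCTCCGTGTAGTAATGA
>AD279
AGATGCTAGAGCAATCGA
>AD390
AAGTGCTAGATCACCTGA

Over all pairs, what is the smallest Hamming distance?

3

Pairwise Hamming distances:
  AD213 vs AD126: 4
  AD213 vs AD106: 9
  AD213 vs AD279: 3
  AD213 vs AD390: 5
  AD126 vs AD106: 11
  AD126 vs AD279: 7
  AD126 vs AD390: 9
  AD106 vs AD279: 11
  AD106 vs AD390: 11
  AD279 vs AD390: 6
The smallest is 3, between AD213 and AD279.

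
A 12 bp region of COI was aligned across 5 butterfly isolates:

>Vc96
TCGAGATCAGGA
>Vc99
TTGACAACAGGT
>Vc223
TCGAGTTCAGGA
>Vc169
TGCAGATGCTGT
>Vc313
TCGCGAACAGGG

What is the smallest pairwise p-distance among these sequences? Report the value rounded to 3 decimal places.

Pairwise Hamming distances:
  Vc96 vs Vc99: 4
  Vc96 vs Vc223: 1
  Vc96 vs Vc169: 6
  Vc96 vs Vc313: 3
  Vc99 vs Vc223: 5
  Vc99 vs Vc169: 7
  Vc99 vs Vc313: 4
  Vc223 vs Vc169: 7
  Vc223 vs Vc313: 4
  Vc169 vs Vc313: 8
The smallest is 1 mismatch, between Vc96 and Vc223; p = 1/12 = 0.083.

0.083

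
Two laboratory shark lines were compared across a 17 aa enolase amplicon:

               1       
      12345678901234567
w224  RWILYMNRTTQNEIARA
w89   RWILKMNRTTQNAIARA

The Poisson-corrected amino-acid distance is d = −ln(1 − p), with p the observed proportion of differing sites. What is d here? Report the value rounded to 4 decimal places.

0.1252

The sequences differ at positions 5 (Y/K), 13 (E/A).
p = 2/17 = 0.117647.
d = −ln(1 − 0.117647) = −ln(0.882353) = 0.1252.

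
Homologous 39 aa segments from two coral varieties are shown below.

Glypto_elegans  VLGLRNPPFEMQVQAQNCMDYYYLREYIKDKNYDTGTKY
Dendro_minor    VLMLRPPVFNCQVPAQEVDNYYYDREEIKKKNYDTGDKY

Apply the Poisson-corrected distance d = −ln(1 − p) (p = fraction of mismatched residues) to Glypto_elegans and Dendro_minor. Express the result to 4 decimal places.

0.4447

Differing sites — 3:G/M; 6:N/P; 8:P/V; 10:E/N; 11:M/C; 14:Q/P; 17:N/E; 18:C/V; 19:M/D; 20:D/N; 24:L/D; 27:Y/E; 30:D/K; 37:T/D.
p = 14/39 = 0.358974.
d = −ln(1 − 0.358974) = −ln(0.641026) = 0.4447.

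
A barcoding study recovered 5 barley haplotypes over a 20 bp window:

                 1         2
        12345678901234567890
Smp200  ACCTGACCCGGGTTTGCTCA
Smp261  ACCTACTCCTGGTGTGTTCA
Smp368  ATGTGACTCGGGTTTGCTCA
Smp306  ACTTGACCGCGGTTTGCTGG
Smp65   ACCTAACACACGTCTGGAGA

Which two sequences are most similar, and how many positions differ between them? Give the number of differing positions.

3

Pairwise Hamming distances:
  Smp200 vs Smp261: 6
  Smp200 vs Smp368: 3
  Smp200 vs Smp306: 5
  Smp200 vs Smp65: 8
  Smp261 vs Smp368: 9
  Smp261 vs Smp306: 10
  Smp261 vs Smp65: 9
  Smp368 vs Smp306: 7
  Smp368 vs Smp65: 10
  Smp306 vs Smp65: 10
The smallest is 3, between Smp200 and Smp368.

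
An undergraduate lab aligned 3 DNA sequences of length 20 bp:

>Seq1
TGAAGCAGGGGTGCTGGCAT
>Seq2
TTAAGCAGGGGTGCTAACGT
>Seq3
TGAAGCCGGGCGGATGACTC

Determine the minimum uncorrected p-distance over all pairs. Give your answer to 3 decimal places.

Pairwise Hamming distances:
  Seq1 vs Seq2: 4
  Seq1 vs Seq3: 7
  Seq2 vs Seq3: 8
The smallest is 4 mismatches, between Seq1 and Seq2; p = 4/20 = 0.200.

0.200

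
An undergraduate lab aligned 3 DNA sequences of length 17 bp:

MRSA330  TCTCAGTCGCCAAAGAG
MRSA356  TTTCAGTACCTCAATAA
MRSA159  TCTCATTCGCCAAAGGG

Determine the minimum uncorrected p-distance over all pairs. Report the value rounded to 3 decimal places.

0.118

Pairwise Hamming distances:
  MRSA330 vs MRSA356: 7
  MRSA330 vs MRSA159: 2
  MRSA356 vs MRSA159: 9
The smallest is 2 mismatches, between MRSA330 and MRSA159; p = 2/17 = 0.118.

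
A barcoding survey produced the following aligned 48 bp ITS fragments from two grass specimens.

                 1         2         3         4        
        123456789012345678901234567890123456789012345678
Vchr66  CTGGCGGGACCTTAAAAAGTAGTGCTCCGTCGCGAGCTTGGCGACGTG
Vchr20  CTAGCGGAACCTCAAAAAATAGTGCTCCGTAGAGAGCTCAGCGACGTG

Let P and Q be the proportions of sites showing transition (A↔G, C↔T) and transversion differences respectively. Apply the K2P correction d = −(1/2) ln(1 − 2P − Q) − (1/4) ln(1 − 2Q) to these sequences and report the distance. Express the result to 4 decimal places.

Differing sites — 3:G/A (Ti); 8:G/A (Ti); 13:T/C (Ti); 19:G/A (Ti); 31:C/A (Tv); 33:C/A (Tv); 39:T/C (Ti); 40:G/A (Ti).
Of the 8 differences, 6 transitions and 2 transversions over 48 sites: P = 6/48 = 0.125000, Q = 2/48 = 0.041667.
d = −0.5·ln(0.708333) − 0.25·ln(0.916666) = −0.5·(-0.344841) − 0.25·(-0.087012) = 0.1942.

0.1942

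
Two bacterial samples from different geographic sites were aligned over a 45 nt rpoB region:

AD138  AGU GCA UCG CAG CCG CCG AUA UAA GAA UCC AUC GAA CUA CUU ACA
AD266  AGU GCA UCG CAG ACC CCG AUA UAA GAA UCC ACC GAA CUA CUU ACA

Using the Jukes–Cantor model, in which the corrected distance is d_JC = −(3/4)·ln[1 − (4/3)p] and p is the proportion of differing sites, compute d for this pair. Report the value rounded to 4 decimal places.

0.0698

Mismatches occur at site 13 (C→A), site 15 (G→C), site 32 (U→C).
p = 3/45 = 0.066667.
d = −0.75 · ln(1 − (4/3)·0.066667) = −0.75 · ln(0.911111) = −0.75 · (-0.093091) = 0.0698.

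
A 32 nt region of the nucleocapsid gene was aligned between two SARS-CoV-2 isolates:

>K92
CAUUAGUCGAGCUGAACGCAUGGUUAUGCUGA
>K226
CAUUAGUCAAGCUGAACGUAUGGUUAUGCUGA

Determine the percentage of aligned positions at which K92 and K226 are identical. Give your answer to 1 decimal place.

Differing sites — 9:G/A; 19:C/U.
30 of the 32 sites match, so the percent identity is 30/32 × 100 = 93.8%.

93.8%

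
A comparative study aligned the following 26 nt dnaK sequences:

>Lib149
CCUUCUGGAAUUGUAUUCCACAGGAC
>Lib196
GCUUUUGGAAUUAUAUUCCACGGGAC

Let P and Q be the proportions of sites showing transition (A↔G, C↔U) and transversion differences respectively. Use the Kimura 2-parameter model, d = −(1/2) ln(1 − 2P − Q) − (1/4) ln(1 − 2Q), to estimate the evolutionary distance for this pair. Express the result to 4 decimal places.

0.1768

Mismatches occur at site 1 (C/G, transversion), site 5 (C/U, transition), site 13 (G/A, transition), site 22 (A/G, transition).
Of the 4 differences, 3 transitions and 1 transversion over 26 sites: P = 3/26 = 0.115385, Q = 1/26 = 0.038462.
d = −0.5·ln(0.730768) − 0.25·ln(0.923076) = −0.5·(-0.313659) − 0.25·(-0.080044) = 0.1768.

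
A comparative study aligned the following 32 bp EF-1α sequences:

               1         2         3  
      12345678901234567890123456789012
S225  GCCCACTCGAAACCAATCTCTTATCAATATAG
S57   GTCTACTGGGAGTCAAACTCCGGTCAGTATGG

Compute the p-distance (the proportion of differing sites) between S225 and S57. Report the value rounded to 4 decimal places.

Mismatches occur at site 2 (C↔T), site 4 (C↔T), site 8 (C↔G), site 10 (A↔G), site 12 (A↔G), site 13 (C↔T), site 17 (T↔A), site 21 (T↔C), site 22 (T↔G), site 23 (A↔G), site 27 (A↔G), site 31 (A↔G).
There are 12 differences over 32 sites, so p = 12/32 = 0.3750.

0.3750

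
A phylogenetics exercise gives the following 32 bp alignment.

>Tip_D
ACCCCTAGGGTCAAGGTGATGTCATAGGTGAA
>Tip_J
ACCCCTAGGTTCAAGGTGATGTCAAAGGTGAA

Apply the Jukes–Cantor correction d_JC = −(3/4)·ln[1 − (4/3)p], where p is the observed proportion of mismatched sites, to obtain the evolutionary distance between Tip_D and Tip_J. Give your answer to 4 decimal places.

Mismatches occur at site 10 (G↔T), site 25 (T↔A).
p = 2/32 = 0.062500.
d = −0.75 · ln(1 − (4/3)·0.062500) = −0.75 · ln(0.916667) = −0.75 · (-0.087011) = 0.0653.

0.0653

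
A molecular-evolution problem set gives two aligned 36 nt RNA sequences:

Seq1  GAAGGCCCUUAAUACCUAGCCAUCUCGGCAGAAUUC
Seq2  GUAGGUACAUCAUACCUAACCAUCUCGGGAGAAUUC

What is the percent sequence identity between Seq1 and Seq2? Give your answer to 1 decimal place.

80.6%

The sequences differ at positions 2 (A/U), 6 (C/U), 7 (C/A), 9 (U/A), 11 (A/C), 19 (G/A), 29 (C/G).
29 of the 36 sites match, so the percent identity is 29/36 × 100 = 80.6%.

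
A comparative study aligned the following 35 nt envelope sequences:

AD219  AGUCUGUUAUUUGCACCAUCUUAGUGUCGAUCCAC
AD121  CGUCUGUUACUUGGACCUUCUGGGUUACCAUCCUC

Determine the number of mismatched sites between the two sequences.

The sequences differ at positions 1 (A/C), 10 (U/C), 14 (C/G), 18 (A/U), 22 (U/G), 23 (A/G), 26 (G/U), 27 (U/A), 29 (G/C), 34 (A/U).
That gives 10 mismatches out of 35 aligned sites, so the Hamming distance is 10.

10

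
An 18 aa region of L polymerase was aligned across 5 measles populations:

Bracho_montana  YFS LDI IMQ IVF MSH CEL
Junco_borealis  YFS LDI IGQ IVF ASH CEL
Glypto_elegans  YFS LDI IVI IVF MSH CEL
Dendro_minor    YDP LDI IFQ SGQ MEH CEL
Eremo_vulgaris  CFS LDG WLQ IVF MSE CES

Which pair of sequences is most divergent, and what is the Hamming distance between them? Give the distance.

Pairwise Hamming distances:
  Bracho_montana vs Junco_borealis: 2
  Bracho_montana vs Glypto_elegans: 2
  Bracho_montana vs Dendro_minor: 7
  Bracho_montana vs Eremo_vulgaris: 6
  Junco_borealis vs Glypto_elegans: 3
  Junco_borealis vs Dendro_minor: 8
  Junco_borealis vs Eremo_vulgaris: 7
  Glypto_elegans vs Dendro_minor: 8
  Glypto_elegans vs Eremo_vulgaris: 7
  Dendro_minor vs Eremo_vulgaris: 12
The largest is 12, between Dendro_minor and Eremo_vulgaris.

12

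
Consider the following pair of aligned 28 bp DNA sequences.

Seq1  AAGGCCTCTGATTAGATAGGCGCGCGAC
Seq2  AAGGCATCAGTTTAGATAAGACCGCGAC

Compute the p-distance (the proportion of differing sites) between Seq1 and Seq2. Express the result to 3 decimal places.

0.214

Differing sites — 6:C/A; 9:T/A; 11:A/T; 19:G/A; 21:C/A; 22:G/C.
There are 6 differences over 28 sites, so p = 6/28 = 0.214.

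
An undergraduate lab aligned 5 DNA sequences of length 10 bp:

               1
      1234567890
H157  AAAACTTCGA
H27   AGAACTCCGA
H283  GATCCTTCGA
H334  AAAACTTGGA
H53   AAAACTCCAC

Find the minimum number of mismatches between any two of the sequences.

Pairwise Hamming distances:
  H157 vs H27: 2
  H157 vs H283: 3
  H157 vs H334: 1
  H157 vs H53: 3
  H27 vs H283: 5
  H27 vs H334: 3
  H27 vs H53: 3
  H283 vs H334: 4
  H283 vs H53: 6
  H334 vs H53: 4
The smallest is 1, between H157 and H334.

1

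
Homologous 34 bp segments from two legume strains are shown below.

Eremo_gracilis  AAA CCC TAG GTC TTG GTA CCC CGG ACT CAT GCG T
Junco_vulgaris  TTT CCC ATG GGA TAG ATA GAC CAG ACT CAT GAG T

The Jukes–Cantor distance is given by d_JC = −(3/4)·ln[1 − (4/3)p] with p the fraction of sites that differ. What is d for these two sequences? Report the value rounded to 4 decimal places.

0.5347

Mismatches occur at site 1 (A/T), site 2 (A/T), site 3 (A/T), site 7 (T/A), site 8 (A/T), site 11 (T/G), site 12 (C/A), site 14 (T/A), site 16 (G/A), site 19 (C/G), site 20 (C/A), site 23 (G/A), site 32 (C/A).
p = 13/34 = 0.382353.
d = −0.75 · ln(1 − (4/3)·0.382353) = −0.75 · ln(0.490196) = −0.75 · (-0.712950) = 0.5347.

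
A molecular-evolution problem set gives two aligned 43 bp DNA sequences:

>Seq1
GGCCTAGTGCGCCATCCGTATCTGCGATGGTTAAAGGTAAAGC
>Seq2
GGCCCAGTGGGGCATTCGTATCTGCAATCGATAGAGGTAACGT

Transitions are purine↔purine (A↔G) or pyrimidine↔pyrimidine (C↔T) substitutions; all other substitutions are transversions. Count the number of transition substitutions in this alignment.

5

Mismatches occur at site 5 (T/C, transition), site 10 (C/G, transversion), site 12 (C/G, transversion), site 16 (C/T, transition), site 26 (G/A, transition), site 29 (G/C, transversion), site 31 (T/A, transversion), site 34 (A/G, transition), site 41 (A/C, transversion), site 43 (C/T, transition).
Of the 10 differences, 5 transitions and 5 transversions, so the answer is 5.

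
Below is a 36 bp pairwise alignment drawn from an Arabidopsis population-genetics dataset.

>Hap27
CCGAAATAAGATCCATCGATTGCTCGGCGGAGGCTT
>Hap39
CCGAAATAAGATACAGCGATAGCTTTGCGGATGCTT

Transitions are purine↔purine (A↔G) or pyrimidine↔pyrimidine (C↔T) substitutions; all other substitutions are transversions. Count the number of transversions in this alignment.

5

The sequences differ at positions 13 (C/A, transversion), 16 (T/G, transversion), 21 (T/A, transversion), 25 (C/T, transition), 26 (G/T, transversion), 32 (G/T, transversion).
Of the 6 differences, 1 transition and 5 transversions, so the answer is 5.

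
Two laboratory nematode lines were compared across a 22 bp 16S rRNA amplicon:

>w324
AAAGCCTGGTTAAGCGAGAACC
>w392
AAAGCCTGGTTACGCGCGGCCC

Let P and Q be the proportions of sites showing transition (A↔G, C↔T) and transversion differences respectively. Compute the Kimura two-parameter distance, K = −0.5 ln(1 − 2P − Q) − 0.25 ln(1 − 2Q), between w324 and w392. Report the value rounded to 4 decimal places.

0.2085

The sequences differ at positions 13 (A/C, transversion), 17 (A/C, transversion), 19 (A/G, transition), 20 (A/C, transversion).
Of the 4 differences, 1 transition and 3 transversions over 22 sites: P = 1/22 = 0.045455, Q = 3/22 = 0.136364.
d = −0.5·ln(0.772726) − 0.25·ln(0.727272) = −0.5·(-0.257831) − 0.25·(-0.318455) = 0.2085.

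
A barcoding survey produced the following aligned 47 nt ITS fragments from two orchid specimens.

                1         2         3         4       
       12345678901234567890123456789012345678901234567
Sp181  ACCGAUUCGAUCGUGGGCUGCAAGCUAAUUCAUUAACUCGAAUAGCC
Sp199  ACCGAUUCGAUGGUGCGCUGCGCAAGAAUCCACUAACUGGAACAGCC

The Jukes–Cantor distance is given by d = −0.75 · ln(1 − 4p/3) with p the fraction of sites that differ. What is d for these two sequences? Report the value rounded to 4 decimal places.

0.2805

Differing sites — 12:C/G; 16:G/C; 22:A/G; 23:A/C; 24:G/A; 25:C/A; 26:U/G; 30:U/C; 33:U/C; 39:C/G; 43:U/C.
p = 11/47 = 0.234043.
d = −0.75 · ln(1 − (4/3)·0.234043) = −0.75 · ln(0.687943) = −0.75 · (-0.374049) = 0.2805.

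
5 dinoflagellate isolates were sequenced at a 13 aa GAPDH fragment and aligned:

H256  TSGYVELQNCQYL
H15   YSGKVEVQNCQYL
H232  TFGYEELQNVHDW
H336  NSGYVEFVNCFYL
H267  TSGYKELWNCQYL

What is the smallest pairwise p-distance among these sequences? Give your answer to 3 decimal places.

Pairwise Hamming distances:
  H256 vs H15: 3
  H256 vs H232: 6
  H256 vs H336: 4
  H256 vs H267: 2
  H15 vs H232: 9
  H15 vs H336: 5
  H15 vs H267: 5
  H232 vs H336: 9
  H232 vs H267: 7
  H336 vs H267: 5
The smallest is 2 mismatches, between H256 and H267; p = 2/13 = 0.154.

0.154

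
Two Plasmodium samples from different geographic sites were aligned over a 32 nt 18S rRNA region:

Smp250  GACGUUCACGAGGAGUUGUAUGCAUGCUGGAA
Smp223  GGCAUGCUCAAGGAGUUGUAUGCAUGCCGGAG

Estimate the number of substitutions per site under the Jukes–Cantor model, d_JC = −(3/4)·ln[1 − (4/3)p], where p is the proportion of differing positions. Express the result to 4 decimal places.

0.2586

Differing sites — 2:A/G; 4:G/A; 6:U/G; 8:A/U; 10:G/A; 28:U/C; 32:A/G.
p = 7/32 = 0.218750.
d = −0.75 · ln(1 − (4/3)·0.218750) = −0.75 · ln(0.708333) = −0.75 · (-0.344841) = 0.2586.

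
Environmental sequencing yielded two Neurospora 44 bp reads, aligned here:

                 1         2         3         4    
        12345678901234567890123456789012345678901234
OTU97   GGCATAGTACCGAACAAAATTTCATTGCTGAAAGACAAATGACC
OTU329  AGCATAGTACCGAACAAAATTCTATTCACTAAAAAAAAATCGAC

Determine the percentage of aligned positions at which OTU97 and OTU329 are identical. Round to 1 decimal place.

72.7%

Mismatches occur at site 1 (G→A), site 22 (T→C), site 23 (C→T), site 27 (G→C), site 28 (C→A), site 29 (T→C), site 30 (G→T), site 34 (G→A), site 36 (C→A), site 41 (G→C), site 42 (A→G), site 43 (C→A).
32 of the 44 sites match, so the percent identity is 32/44 × 100 = 72.7%.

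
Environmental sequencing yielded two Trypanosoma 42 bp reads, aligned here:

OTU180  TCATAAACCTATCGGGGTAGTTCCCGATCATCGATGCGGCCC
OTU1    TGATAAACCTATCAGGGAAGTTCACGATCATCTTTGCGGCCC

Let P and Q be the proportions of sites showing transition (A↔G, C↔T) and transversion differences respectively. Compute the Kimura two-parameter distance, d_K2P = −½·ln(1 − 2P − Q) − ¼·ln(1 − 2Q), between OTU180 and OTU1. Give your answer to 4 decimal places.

0.1591

Mismatches occur at site 2 (C↔G, transversion), site 14 (G↔A, transition), site 18 (T↔A, transversion), site 24 (C↔A, transversion), site 33 (G↔T, transversion), site 34 (A↔T, transversion).
Of the 6 differences, 1 transition and 5 transversions over 42 sites: P = 1/42 = 0.023810, Q = 5/42 = 0.119048.
d = −0.5·ln(0.833332) − 0.25·ln(0.761904) = −0.5·(-0.182323) − 0.25·(-0.271935) = 0.1591.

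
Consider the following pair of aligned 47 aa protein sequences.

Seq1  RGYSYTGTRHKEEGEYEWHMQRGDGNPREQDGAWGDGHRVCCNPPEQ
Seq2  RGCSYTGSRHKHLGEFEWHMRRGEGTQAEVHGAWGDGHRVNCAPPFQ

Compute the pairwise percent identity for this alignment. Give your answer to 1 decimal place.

Mismatches occur at site 3 (Y/C), site 8 (T/S), site 12 (E/H), site 13 (E/L), site 16 (Y/F), site 21 (Q/R), site 24 (D/E), site 26 (N/T), site 27 (P/Q), site 28 (R/A), site 30 (Q/V), site 31 (D/H), site 41 (C/N), site 43 (N/A), site 46 (E/F).
32 of the 47 sites match, so the percent identity is 32/47 × 100 = 68.1%.

68.1%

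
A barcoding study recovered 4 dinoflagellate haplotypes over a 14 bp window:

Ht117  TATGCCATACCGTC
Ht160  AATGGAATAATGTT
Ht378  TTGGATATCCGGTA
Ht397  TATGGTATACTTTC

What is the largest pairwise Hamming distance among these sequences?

Pairwise Hamming distances:
  Ht117 vs Ht160: 6
  Ht117 vs Ht378: 7
  Ht117 vs Ht397: 4
  Ht160 vs Ht378: 9
  Ht160 vs Ht397: 5
  Ht378 vs Ht397: 7
The largest is 9, between Ht160 and Ht378.

9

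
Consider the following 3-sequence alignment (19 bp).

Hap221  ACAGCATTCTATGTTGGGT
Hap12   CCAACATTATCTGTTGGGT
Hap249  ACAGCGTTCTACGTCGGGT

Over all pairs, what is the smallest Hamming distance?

Pairwise Hamming distances:
  Hap221 vs Hap12: 4
  Hap221 vs Hap249: 3
  Hap12 vs Hap249: 7
The smallest is 3, between Hap221 and Hap249.

3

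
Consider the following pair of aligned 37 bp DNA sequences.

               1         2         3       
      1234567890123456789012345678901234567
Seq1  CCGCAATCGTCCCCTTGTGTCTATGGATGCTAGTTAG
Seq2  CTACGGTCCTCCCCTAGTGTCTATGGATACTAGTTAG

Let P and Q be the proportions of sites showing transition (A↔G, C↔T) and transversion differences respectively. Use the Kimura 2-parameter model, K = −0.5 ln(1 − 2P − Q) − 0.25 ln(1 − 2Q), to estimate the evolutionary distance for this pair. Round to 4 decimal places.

0.2246

Differing sites — 2:C/T (Ti); 3:G/A (Ti); 5:A/G (Ti); 6:A/G (Ti); 9:G/C (Tv); 16:T/A (Tv); 29:G/A (Ti).
Of the 7 differences, 5 transitions and 2 transversions over 37 sites: P = 5/37 = 0.135135, Q = 2/37 = 0.054054.
d = −0.5·ln(0.675676) − 0.25·ln(0.891892) = −0.5·(-0.392042) − 0.25·(-0.114410) = 0.2246.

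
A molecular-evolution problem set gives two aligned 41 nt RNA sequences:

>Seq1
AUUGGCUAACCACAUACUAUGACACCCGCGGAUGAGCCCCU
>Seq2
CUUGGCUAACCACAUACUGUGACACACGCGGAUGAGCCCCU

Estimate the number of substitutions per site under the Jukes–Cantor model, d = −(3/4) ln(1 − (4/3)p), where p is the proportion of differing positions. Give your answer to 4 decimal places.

0.0770

The sequences differ at positions 1 (A/C), 19 (A/G), 26 (C/A).
p = 3/41 = 0.073171.
d = −0.75 · ln(1 − (4/3)·0.073171) = −0.75 · ln(0.902439) = −0.75 · (-0.102654) = 0.0770.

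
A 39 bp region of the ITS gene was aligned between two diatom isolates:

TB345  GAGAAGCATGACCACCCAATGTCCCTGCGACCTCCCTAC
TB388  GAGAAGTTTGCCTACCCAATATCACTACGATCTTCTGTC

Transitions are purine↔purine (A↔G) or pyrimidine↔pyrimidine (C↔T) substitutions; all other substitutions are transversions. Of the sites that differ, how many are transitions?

7

Mismatches occur at site 7 (C↔T, transition), site 8 (A↔T, transversion), site 11 (A↔C, transversion), site 13 (C↔T, transition), site 21 (G↔A, transition), site 24 (C↔A, transversion), site 27 (G↔A, transition), site 31 (C↔T, transition), site 34 (C↔T, transition), site 36 (C↔T, transition), site 37 (T↔G, transversion), site 38 (A↔T, transversion).
Of the 12 differences, 7 transitions and 5 transversions, so the answer is 7.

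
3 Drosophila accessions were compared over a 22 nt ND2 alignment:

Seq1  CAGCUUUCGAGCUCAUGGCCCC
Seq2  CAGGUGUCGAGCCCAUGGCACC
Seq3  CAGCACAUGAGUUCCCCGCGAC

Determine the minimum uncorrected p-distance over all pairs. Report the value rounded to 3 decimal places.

Pairwise Hamming distances:
  Seq1 vs Seq2: 4
  Seq1 vs Seq3: 10
  Seq2 vs Seq3: 12
The smallest is 4 mismatches, between Seq1 and Seq2; p = 4/22 = 0.182.

0.182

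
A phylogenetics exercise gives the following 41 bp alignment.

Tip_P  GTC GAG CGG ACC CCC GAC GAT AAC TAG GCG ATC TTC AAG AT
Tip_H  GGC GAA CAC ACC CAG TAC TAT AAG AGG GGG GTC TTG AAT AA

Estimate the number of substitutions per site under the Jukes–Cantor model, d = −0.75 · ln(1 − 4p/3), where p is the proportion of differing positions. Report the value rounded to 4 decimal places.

0.5510

Differing sites — 2:T/G; 6:G/A; 8:G/A; 9:G/C; 14:C/A; 15:C/G; 16:G/T; 19:G/T; 24:C/G; 25:T/A; 26:A/G; 29:C/G; 31:A/G; 36:C/G; 39:G/T; 41:T/A.
p = 16/41 = 0.390244.
d = −0.75 · ln(1 − (4/3)·0.390244) = −0.75 · ln(0.479675) = −0.75 · (-0.734646) = 0.5510.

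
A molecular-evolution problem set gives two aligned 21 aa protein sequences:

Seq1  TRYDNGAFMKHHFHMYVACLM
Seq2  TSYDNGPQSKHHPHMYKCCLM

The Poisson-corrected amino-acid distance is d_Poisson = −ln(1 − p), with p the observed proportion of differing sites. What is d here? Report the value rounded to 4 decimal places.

The sequences differ at positions 2 (R/S), 7 (A/P), 8 (F/Q), 9 (M/S), 13 (F/P), 17 (V/K), 18 (A/C).
p = 7/21 = 0.333333.
d = −ln(1 − 0.333333) = −ln(0.666667) = 0.4055.

0.4055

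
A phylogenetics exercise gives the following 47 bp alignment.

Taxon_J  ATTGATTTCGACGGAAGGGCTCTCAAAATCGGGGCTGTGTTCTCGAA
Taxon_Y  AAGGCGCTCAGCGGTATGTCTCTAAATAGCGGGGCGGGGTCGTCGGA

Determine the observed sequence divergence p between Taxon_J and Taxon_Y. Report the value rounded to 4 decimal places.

The sequences differ at positions 2 (T/A), 3 (T/G), 5 (A/C), 6 (T/G), 7 (T/C), 10 (G/A), 11 (A/G), 15 (A/T), 17 (G/T), 19 (G/T), 24 (C/A), 27 (A/T), 29 (T/G), 36 (T/G), 38 (T/G), 41 (T/C), 42 (C/G), 46 (A/G).
There are 18 differences over 47 sites, so p = 18/47 = 0.3830.

0.3830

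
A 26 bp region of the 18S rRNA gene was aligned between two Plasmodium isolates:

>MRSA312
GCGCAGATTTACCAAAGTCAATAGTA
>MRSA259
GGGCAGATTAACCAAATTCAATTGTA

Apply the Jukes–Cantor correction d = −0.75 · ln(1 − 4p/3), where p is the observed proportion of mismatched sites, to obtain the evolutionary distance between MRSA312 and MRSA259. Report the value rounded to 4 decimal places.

The sequences differ at positions 2 (C/G), 10 (T/A), 17 (G/T), 23 (A/T).
p = 4/26 = 0.153846.
d = −0.75 · ln(1 − (4/3)·0.153846) = −0.75 · ln(0.794872) = −0.75 · (-0.229574) = 0.1722.

0.1722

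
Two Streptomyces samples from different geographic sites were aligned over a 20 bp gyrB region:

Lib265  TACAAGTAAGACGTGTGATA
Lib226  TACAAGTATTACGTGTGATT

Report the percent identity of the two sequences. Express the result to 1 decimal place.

85.0%

Differing sites — 9:A/T; 10:G/T; 20:A/T.
17 of the 20 sites match, so the percent identity is 17/20 × 100 = 85.0%.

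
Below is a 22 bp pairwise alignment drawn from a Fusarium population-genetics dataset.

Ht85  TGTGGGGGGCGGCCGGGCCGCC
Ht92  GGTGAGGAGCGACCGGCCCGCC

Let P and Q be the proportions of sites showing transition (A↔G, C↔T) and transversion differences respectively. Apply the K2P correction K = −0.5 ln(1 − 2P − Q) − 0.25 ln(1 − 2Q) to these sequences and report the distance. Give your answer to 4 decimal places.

0.2762

Mismatches occur at site 1 (T/G, transversion), site 5 (G/A, transition), site 8 (G/A, transition), site 12 (G/A, transition), site 17 (G/C, transversion).
Of the 5 differences, 3 transitions and 2 transversions over 22 sites: P = 3/22 = 0.136364, Q = 2/22 = 0.090909.
d = −0.5·ln(0.636363) − 0.25·ln(0.818182) = −0.5·(-0.451986) − 0.25·(-0.200670) = 0.2762.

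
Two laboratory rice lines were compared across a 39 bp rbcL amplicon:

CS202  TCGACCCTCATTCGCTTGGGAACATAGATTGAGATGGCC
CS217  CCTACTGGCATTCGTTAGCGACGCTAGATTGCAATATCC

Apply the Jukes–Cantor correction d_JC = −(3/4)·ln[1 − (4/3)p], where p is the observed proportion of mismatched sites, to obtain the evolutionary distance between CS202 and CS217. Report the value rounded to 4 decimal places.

The sequences differ at positions 1 (T/C), 3 (G/T), 6 (C/T), 7 (C/G), 8 (T/G), 15 (C/T), 17 (T/A), 19 (G/C), 22 (A/C), 23 (C/G), 24 (A/C), 32 (A/C), 33 (G/A), 36 (G/A), 37 (G/T).
p = 15/39 = 0.384615.
d = −0.75 · ln(1 − (4/3)·0.384615) = −0.75 · ln(0.487180) = −0.75 · (-0.719122) = 0.5393.

0.5393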